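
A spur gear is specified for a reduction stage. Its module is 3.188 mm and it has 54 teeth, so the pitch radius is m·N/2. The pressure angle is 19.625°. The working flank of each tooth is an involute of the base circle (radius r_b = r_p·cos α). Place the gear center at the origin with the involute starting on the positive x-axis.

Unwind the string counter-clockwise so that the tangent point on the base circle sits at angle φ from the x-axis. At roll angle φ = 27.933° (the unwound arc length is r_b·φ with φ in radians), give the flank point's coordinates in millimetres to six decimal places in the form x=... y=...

pitch radius r_p = m·N/2 = 3.188·54/2 = 86.076000
base radius r_b = r_p·cos α = 86.076000·cos 19.625° = 81.075931
roll angle φ = 27.933° = 0.48752282 rad
x = r_b·(cos φ + φ·sin φ) = 81.075931·(0.88349598 + 0.48752282·0.46843875) = 90.145940
y = r_b·(sin φ − φ·cos φ) = 81.075931·(0.46843875 − 0.48752282·0.88349598) = 3.057722

x=90.145940 y=3.057722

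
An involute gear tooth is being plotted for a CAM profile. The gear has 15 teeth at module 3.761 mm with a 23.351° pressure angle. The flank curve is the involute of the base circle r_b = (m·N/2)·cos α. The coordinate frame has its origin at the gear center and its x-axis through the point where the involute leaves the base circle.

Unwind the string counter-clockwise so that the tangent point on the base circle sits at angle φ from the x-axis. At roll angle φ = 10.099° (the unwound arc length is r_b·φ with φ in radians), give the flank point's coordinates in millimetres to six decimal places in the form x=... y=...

pitch radius r_p = m·N/2 = 3.761·15/2 = 28.207500
base radius r_b = r_p·cos α = 28.207500·cos 23.351° = 25.897135
roll angle φ = 10.099° = 0.17626080 rad
x = r_b·(cos φ + φ·sin φ) = 25.897135·(0.98450624 + 0.17626080·0.17534954) = 26.296300
y = r_b·(sin φ − φ·cos φ) = 25.897135·(0.17534954 − 0.17626080·0.98450624) = 0.047125

x=26.296300 y=0.047125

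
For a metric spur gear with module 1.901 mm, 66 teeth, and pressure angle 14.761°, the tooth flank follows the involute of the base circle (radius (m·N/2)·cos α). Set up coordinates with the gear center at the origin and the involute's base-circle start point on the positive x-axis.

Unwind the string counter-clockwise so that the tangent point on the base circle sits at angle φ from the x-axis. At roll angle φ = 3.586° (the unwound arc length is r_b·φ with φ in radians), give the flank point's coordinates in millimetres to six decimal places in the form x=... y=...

pitch radius r_p = m·N/2 = 1.901·66/2 = 62.733000
base radius r_b = r_p·cos α = 62.733000·cos 14.761° = 60.662625
roll angle φ = 3.586° = 0.06258751 rad
x = r_b·(cos φ + φ·sin φ) = 60.662625·(0.99804204 + 0.06258751·0.06254665) = 60.781323
y = r_b·(sin φ − φ·cos φ) = 60.662625·(0.06254665 − 0.06258751·0.99804204) = 0.004956

x=60.781323 y=0.004956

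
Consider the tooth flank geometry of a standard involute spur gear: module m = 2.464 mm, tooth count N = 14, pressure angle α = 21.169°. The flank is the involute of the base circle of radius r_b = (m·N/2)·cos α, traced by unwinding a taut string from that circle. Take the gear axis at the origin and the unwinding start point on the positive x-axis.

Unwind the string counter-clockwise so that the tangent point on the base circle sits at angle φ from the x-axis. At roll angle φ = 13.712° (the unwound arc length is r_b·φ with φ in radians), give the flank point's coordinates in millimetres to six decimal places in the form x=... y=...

x=16.538118 y=0.073067

pitch radius r_p = m·N/2 = 2.464·14/2 = 17.248000
base radius r_b = r_p·cos α = 17.248000·cos 21.169° = 16.084093
roll angle φ = 13.712° = 0.23931955 rad
x = r_b·(cos φ + φ·sin φ) = 16.084093·(0.97149950 + 0.23931955·0.23704162) = 16.538118
y = r_b·(sin φ − φ·cos φ) = 16.084093·(0.23704162 − 0.23931955·0.97149950) = 0.073067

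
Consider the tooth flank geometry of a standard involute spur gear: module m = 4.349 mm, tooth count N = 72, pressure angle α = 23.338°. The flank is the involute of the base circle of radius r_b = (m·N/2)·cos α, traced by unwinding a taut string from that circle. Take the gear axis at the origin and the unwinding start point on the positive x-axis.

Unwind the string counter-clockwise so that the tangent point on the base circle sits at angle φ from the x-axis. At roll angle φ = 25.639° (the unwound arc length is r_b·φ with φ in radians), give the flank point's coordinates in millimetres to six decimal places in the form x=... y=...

x=157.434897 y=4.208373

pitch radius r_p = m·N/2 = 4.349·72/2 = 156.564000
base radius r_b = r_p·cos α = 156.564000·cos 23.338° = 143.754535
roll angle φ = 25.639° = 0.44748497 rad
x = r_b·(cos φ + φ·sin φ) = 143.754535·(0.90153821 + 0.44748497·0.43269951) = 157.434897
y = r_b·(sin φ − φ·cos φ) = 143.754535·(0.43269951 − 0.44748497·0.90153821) = 4.208373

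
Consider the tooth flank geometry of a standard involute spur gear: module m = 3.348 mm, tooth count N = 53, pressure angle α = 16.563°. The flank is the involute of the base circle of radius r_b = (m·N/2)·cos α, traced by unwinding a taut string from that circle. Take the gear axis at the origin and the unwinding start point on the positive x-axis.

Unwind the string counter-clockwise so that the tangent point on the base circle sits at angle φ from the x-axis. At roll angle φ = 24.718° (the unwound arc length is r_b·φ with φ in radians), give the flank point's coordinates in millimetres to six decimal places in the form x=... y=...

x=92.589893 y=2.233947

pitch radius r_p = m·N/2 = 3.348·53/2 = 88.722000
base radius r_b = r_p·cos α = 88.722000·cos 16.563° = 85.040646
roll angle φ = 24.718° = 0.43141048 rad
x = r_b·(cos φ + φ·sin φ) = 85.040646·(0.90837686 + 0.43141048·0.41815247) = 92.589893
y = r_b·(sin φ − φ·cos φ) = 85.040646·(0.41815247 − 0.43141048·0.90837686) = 2.233947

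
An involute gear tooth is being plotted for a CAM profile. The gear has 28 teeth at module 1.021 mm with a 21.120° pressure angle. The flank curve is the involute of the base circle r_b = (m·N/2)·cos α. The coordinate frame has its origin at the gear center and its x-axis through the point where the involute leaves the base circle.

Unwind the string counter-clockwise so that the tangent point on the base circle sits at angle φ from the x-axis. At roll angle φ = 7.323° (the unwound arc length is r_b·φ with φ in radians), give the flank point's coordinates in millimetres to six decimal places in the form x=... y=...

x=13.442304 y=0.009265

pitch radius r_p = m·N/2 = 1.021·28/2 = 14.294000
base radius r_b = r_p·cos α = 14.294000·cos 21.120° = 13.333841
roll angle φ = 7.323° = 0.12781046 rad
x = r_b·(cos φ + φ·sin φ) = 13.333841·(0.99184336 + 0.12781046·0.12746277) = 13.442304
y = r_b·(sin φ − φ·cos φ) = 13.333841·(0.12746277 − 0.12781046·0.99184336) = 0.009265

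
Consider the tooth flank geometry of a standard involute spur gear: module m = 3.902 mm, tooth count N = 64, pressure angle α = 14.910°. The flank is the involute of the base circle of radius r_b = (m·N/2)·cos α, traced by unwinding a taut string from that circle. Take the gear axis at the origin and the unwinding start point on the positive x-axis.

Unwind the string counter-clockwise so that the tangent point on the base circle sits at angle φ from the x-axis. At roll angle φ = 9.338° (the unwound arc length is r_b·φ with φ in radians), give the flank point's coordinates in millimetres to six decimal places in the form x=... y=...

x=122.251843 y=0.173653

pitch radius r_p = m·N/2 = 3.902·64/2 = 124.864000
base radius r_b = r_p·cos α = 124.864000·cos 14.910° = 120.659977
roll angle φ = 9.338° = 0.16297885 rad
x = r_b·(cos φ + φ·sin φ) = 120.659977·(0.98674832 + 0.16297885·0.16225829) = 122.251843
y = r_b·(sin φ − φ·cos φ) = 120.659977·(0.16225829 − 0.16297885·0.98674832) = 0.173653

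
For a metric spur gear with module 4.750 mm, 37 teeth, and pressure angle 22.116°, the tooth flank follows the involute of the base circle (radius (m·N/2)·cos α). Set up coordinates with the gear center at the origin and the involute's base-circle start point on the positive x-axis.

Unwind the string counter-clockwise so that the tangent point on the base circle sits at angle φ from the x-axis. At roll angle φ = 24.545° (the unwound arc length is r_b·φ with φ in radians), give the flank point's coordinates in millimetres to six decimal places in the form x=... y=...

x=88.540309 y=2.094516

pitch radius r_p = m·N/2 = 4.750·37/2 = 87.875000
base radius r_b = r_p·cos α = 87.875000·cos 22.116° = 81.409468
roll angle φ = 24.545° = 0.42839106 rad
x = r_b·(cos φ + φ·sin φ) = 81.409468·(0.90963529 + 0.42839106·0.41540780) = 88.540309
y = r_b·(sin φ − φ·cos φ) = 81.409468·(0.41540780 − 0.42839106·0.90963529) = 2.094516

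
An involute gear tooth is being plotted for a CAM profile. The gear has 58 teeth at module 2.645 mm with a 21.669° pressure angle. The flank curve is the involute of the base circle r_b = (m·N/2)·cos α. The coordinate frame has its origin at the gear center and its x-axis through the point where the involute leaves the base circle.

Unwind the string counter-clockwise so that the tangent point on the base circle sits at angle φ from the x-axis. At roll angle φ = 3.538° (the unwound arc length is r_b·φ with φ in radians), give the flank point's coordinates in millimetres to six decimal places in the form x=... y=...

pitch radius r_p = m·N/2 = 2.645·58/2 = 76.705000
base radius r_b = r_p·cos α = 76.705000·cos 21.669° = 71.284448
roll angle φ = 3.538° = 0.06174975 rad
x = r_b·(cos φ + φ·sin φ) = 71.284448·(0.99809409 + 0.06174975·0.06171051) = 71.420224
y = r_b·(sin φ − φ·cos φ) = 71.284448·(0.06171051 − 0.06174975·0.99809409) = 0.005593

x=71.420224 y=0.005593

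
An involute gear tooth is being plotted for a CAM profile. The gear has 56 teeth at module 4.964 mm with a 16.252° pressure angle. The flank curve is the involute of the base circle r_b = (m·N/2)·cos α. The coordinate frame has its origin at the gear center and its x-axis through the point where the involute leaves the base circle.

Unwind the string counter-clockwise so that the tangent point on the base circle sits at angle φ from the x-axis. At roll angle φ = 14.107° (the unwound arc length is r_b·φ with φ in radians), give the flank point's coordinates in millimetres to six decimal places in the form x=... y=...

pitch radius r_p = m·N/2 = 4.964·56/2 = 138.992000
base radius r_b = r_p·cos α = 138.992000·cos 16.252° = 133.437892
roll angle φ = 14.107° = 0.24621360 rad
x = r_b·(cos φ + φ·sin φ) = 133.437892·(0.96984224 + 0.24621360·0.24373350) = 137.421379
y = r_b·(sin φ − φ·cos φ) = 133.437892·(0.24373350 − 0.24621360·0.96984224) = 0.659871

x=137.421379 y=0.659871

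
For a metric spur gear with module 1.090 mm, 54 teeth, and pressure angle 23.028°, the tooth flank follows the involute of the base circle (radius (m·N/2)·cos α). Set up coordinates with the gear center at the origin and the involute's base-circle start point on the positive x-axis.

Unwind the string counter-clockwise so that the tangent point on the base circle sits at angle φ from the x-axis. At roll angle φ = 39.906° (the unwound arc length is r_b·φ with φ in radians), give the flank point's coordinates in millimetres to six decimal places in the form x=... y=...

pitch radius r_p = m·N/2 = 1.090·54/2 = 29.430000
base radius r_b = r_p·cos α = 29.430000·cos 23.028° = 27.084835
roll angle φ = 39.906° = 0.69649109 rad
x = r_b·(cos φ + φ·sin φ) = 27.084835·(0.76709798 + 0.69649109·0.64152997) = 32.878766
y = r_b·(sin φ − φ·cos φ) = 27.084835·(0.64152997 − 0.69649109·0.76709798) = 2.904931

x=32.878766 y=2.904931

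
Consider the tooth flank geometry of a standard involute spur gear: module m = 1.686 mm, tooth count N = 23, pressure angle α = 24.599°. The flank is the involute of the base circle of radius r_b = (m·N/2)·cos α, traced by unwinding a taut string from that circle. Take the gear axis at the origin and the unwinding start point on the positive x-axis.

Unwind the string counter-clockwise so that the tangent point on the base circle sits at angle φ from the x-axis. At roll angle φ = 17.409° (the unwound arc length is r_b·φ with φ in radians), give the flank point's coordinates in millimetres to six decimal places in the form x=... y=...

pitch radius r_p = m·N/2 = 1.686·23/2 = 19.389000
base radius r_b = r_p·cos α = 19.389000·cos 24.599° = 17.629320
roll angle φ = 17.409° = 0.30384437 rad
x = r_b·(cos φ + φ·sin φ) = 17.629320·(0.95419334 + 0.30384437·0.29919068) = 18.424415
y = r_b·(sin φ − φ·cos φ) = 17.629320·(0.29919068 − 0.30384437·0.95419334) = 0.163325

x=18.424415 y=0.163325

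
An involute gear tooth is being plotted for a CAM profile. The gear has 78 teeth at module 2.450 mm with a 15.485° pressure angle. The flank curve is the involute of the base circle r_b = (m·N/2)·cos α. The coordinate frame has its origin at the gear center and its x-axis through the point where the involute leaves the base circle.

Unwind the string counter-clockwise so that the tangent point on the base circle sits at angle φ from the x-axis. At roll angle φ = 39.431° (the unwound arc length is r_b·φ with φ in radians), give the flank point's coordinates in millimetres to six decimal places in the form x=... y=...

pitch radius r_p = m·N/2 = 2.450·78/2 = 95.550000
base radius r_b = r_p·cos α = 95.550000·cos 15.485° = 92.081572
roll angle φ = 39.431° = 0.68820078 rad
x = r_b·(cos φ + φ·sin φ) = 92.081572·(0.77239004 + 0.68820078·0.63514851) = 111.372637
y = r_b·(sin φ − φ·cos φ) = 92.081572·(0.63514851 − 0.68820078·0.77239004) = 9.538646

x=111.372637 y=9.538646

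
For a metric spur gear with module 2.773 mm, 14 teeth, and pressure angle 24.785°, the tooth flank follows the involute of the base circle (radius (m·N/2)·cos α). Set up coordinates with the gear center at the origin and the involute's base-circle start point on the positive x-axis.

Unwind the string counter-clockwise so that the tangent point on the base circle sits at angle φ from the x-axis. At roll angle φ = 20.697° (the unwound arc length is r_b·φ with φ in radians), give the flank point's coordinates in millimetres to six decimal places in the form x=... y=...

pitch radius r_p = m·N/2 = 2.773·14/2 = 19.411000
base radius r_b = r_p·cos α = 19.411000·cos 24.785° = 17.623000
roll angle φ = 20.697° = 0.36123080 rad
x = r_b·(cos φ + φ·sin φ) = 17.623000·(0.93546254 + 0.36123080·0.35342586) = 18.735554
y = r_b·(sin φ − φ·cos φ) = 17.623000·(0.35342586 − 0.36123080·0.93546254) = 0.273297

x=18.735554 y=0.273297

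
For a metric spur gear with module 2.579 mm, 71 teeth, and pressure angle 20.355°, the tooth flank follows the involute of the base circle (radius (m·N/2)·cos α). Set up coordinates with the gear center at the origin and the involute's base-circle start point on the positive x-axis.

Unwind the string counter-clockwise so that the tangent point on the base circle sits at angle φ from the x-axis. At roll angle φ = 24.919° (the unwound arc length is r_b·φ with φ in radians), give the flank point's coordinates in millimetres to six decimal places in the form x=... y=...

x=93.575791 y=2.309629

pitch radius r_p = m·N/2 = 2.579·71/2 = 91.554500
base radius r_b = r_p·cos α = 91.554500·cos 20.355° = 85.837422
roll angle φ = 24.919° = 0.43491860 rad
x = r_b·(cos φ + φ·sin φ) = 85.837422·(0.90690434 + 0.43491860·0.42133658) = 93.575791
y = r_b·(sin φ − φ·cos φ) = 85.837422·(0.42133658 − 0.43491860·0.90690434) = 2.309629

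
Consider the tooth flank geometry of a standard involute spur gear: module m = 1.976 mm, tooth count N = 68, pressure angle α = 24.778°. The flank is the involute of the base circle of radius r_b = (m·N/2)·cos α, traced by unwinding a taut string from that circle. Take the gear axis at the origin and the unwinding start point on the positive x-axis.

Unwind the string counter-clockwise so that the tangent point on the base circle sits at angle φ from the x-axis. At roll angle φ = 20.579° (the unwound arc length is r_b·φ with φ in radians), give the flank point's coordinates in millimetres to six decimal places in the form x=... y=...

x=64.807506 y=0.930021

pitch radius r_p = m·N/2 = 1.976·68/2 = 67.184000
base radius r_b = r_p·cos α = 67.184000·cos 24.778° = 60.998938
roll angle φ = 20.579° = 0.35917131 rad
x = r_b·(cos φ + φ·sin φ) = 60.998938·(0.93618843 + 0.35917131·0.35149854) = 64.807506
y = r_b·(sin φ − φ·cos φ) = 60.998938·(0.35149854 − 0.35917131·0.93618843) = 0.930021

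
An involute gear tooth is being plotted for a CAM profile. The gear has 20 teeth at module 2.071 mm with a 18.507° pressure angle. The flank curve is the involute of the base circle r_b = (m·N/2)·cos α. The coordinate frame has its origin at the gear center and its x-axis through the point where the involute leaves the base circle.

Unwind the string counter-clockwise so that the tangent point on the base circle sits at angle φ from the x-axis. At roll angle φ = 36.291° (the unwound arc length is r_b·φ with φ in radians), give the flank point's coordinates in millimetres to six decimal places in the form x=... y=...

x=23.192078 y=1.597725

pitch radius r_p = m·N/2 = 2.071·20/2 = 20.710000
base radius r_b = r_p·cos α = 20.710000·cos 18.507° = 19.638980
roll angle φ = 36.291° = 0.63339744 rad
x = r_b·(cos φ + φ·sin φ) = 19.638980·(0.80602127 + 0.63339744·0.59188658) = 23.192078
y = r_b·(sin φ − φ·cos φ) = 19.638980·(0.59188658 − 0.63339744·0.80602127) = 1.597725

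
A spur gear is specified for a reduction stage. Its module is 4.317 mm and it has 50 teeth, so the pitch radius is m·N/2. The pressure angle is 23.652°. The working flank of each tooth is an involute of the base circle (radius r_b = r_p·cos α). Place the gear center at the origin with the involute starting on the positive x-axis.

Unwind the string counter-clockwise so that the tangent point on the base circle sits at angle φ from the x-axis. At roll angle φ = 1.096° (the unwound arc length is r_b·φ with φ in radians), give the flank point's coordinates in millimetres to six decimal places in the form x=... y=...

x=98.877278 y=0.000231

pitch radius r_p = m·N/2 = 4.317·50/2 = 107.925000
base radius r_b = r_p·cos α = 107.925000·cos 23.652° = 98.859193
roll angle φ = 1.096° = 0.01912881 rad
x = r_b·(cos φ + φ·sin φ) = 98.859193·(0.99981705 + 0.01912881·0.01912764) = 98.877278
y = r_b·(sin φ − φ·cos φ) = 98.859193·(0.01912764 − 0.01912881·0.99981705) = 0.000231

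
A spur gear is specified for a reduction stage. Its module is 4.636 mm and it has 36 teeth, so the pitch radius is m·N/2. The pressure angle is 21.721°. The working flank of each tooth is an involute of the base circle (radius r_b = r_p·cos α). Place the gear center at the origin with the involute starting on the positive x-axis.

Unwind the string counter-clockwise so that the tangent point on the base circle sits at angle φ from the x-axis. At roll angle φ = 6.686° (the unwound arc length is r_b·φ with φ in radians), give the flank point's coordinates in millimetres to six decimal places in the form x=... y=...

pitch radius r_p = m·N/2 = 4.636·36/2 = 83.448000
base radius r_b = r_p·cos α = 83.448000·cos 21.721° = 77.522941
roll angle φ = 6.686° = 0.11669271 rad
x = r_b·(cos φ + φ·sin φ) = 77.522941·(0.99319913 + 0.11669271·0.11642806) = 78.048968
y = r_b·(sin φ − φ·cos φ) = 77.522941·(0.11642806 − 0.11669271·0.99319913) = 0.041006

x=78.048968 y=0.041006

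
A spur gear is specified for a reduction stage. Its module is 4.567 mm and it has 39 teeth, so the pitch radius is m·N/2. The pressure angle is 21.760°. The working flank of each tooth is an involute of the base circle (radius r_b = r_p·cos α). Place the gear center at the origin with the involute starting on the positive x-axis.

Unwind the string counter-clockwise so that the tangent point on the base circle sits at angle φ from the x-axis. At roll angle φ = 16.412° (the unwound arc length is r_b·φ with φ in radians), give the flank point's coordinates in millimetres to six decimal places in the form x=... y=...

pitch radius r_p = m·N/2 = 4.567·39/2 = 89.056500
base radius r_b = r_p·cos α = 89.056500·cos 21.760° = 82.710767
roll angle φ = 16.412° = 0.28644344 rad
x = r_b·(cos φ + φ·sin φ) = 82.710767·(0.95925482 + 0.28644344·0.28254237) = 86.034683
y = r_b·(sin φ − φ·cos φ) = 82.710767·(0.28254237 − 0.28644344·0.95925482) = 0.642673

x=86.034683 y=0.642673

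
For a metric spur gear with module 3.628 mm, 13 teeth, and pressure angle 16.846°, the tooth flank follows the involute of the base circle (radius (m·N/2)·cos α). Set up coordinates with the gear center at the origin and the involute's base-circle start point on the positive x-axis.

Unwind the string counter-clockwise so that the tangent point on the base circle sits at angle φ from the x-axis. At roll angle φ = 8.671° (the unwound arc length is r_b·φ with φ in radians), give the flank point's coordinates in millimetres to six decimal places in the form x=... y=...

pitch radius r_p = m·N/2 = 3.628·13/2 = 23.582000
base radius r_b = r_p·cos α = 23.582000·cos 16.846° = 22.570029
roll angle φ = 8.671° = 0.15133750 rad
x = r_b·(cos φ + φ·sin φ) = 22.570029·(0.98857032 + 0.15133750·0.15076048) = 22.827012
y = r_b·(sin φ − φ·cos φ) = 22.570029·(0.15076048 − 0.15133750·0.98857032) = 0.026017

x=22.827012 y=0.026017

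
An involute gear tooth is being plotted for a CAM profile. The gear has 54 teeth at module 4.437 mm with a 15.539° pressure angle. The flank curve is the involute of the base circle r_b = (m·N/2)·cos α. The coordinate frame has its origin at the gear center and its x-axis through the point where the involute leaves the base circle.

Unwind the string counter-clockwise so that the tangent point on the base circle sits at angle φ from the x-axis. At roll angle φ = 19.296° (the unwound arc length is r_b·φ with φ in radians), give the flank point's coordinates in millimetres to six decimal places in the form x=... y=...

pitch radius r_p = m·N/2 = 4.437·54/2 = 119.799000
base radius r_b = r_p·cos α = 119.799000·cos 15.539° = 115.420146
roll angle φ = 19.296° = 0.33677873 rad
x = r_b·(cos φ + φ·sin φ) = 115.420146·(0.94382402 + 0.33677873·0.33044850) = 121.781187
y = r_b·(sin φ − φ·cos φ) = 115.420146·(0.33044850 − 0.33677873·0.94382402) = 1.452983

x=121.781187 y=1.452983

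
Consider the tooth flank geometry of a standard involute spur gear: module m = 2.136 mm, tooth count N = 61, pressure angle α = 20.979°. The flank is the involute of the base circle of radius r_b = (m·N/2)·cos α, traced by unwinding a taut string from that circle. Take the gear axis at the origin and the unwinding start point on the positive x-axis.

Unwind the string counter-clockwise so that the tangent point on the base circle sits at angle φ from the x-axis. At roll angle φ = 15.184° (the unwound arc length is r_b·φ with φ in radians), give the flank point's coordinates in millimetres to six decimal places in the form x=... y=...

pitch radius r_p = m·N/2 = 2.136·61/2 = 65.148000
base radius r_b = r_p·cos α = 65.148000·cos 20.979° = 60.829451
roll angle φ = 15.184° = 0.26501079 rad
x = r_b·(cos φ + φ·sin φ) = 60.829451·(0.96508967 + 0.26501079·0.26191968) = 62.928141
y = r_b·(sin φ − φ·cos φ) = 60.829451·(0.26191968 − 0.26501079·0.96508967) = 0.374740

x=62.928141 y=0.374740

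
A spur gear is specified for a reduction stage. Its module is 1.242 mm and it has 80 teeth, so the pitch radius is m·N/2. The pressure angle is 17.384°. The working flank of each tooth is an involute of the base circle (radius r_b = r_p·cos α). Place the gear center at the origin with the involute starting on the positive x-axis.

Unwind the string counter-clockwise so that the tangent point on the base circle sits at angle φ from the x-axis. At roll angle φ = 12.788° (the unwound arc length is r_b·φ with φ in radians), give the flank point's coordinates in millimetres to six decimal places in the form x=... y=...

pitch radius r_p = m·N/2 = 1.242·80/2 = 49.680000
base radius r_b = r_p·cos α = 49.680000·cos 17.384° = 47.410806
roll angle φ = 12.788° = 0.22319270 rad
x = r_b·(cos φ + φ·sin φ) = 47.410806·(0.97519573 + 0.22319270·0.22134426) = 48.577025
y = r_b·(sin φ − φ·cos φ) = 47.410806·(0.22134426 − 0.22319270·0.97519573) = 0.174836

x=48.577025 y=0.174836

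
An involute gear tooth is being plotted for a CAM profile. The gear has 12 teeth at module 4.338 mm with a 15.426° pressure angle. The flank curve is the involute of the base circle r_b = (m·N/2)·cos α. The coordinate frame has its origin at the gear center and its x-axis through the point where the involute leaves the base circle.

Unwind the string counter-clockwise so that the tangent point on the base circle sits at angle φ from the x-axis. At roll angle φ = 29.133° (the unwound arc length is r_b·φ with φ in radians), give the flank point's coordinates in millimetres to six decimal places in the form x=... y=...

pitch radius r_p = m·N/2 = 4.338·12/2 = 26.028000
base radius r_b = r_p·cos α = 26.028000·cos 15.426° = 25.090336
roll angle φ = 29.133° = 0.50846677 rad
x = r_b·(cos φ + φ·sin φ) = 25.090336·(0.87349197 + 0.50846677·0.48683856) = 28.127100
y = r_b·(sin φ − φ·cos φ) = 25.090336·(0.48683856 − 0.50846677·0.87349197) = 1.071280

x=28.127100 y=1.071280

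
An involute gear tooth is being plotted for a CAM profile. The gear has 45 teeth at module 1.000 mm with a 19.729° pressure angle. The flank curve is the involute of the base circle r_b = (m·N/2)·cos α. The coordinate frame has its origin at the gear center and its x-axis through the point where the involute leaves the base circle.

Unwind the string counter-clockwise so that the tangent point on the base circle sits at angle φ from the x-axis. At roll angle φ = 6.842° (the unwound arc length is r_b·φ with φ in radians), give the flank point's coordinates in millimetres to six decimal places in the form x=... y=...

x=21.329716 y=0.012005

pitch radius r_p = m·N/2 = 1.000·45/2 = 22.500000
base radius r_b = r_p·cos α = 22.500000·cos 19.729° = 21.179246
roll angle φ = 6.842° = 0.11941543 rad
x = r_b·(cos φ + φ·sin φ) = 21.179246·(0.99287845 + 0.11941543·0.11913182) = 21.329716
y = r_b·(sin φ − φ·cos φ) = 21.179246·(0.11913182 − 0.11941543·0.99287845) = 0.012005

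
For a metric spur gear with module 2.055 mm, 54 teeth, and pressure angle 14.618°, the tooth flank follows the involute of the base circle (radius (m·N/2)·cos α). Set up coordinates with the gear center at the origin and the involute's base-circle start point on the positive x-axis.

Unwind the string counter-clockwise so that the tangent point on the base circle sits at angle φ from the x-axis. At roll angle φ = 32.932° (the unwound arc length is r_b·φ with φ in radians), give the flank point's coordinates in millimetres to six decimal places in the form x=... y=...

pitch radius r_p = m·N/2 = 2.055·54/2 = 55.485000
base radius r_b = r_p·cos α = 55.485000·cos 14.618° = 53.688947
roll angle φ = 32.932° = 0.57477183 rad
x = r_b·(cos φ + φ·sin φ) = 53.688947·(0.83931637 + 0.57477183·0.54364330) = 61.838243
y = r_b·(sin φ − φ·cos φ) = 53.688947·(0.54364330 − 0.57477183·0.83931637) = 3.287261

x=61.838243 y=3.287261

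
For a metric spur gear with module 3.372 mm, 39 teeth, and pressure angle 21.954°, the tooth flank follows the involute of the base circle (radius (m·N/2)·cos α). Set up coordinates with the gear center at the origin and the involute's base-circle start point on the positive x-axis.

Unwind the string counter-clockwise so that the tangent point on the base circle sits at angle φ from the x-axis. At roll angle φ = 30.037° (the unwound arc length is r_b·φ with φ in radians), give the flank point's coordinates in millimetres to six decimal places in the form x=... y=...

pitch radius r_p = m·N/2 = 3.372·39/2 = 65.754000
base radius r_b = r_p·cos α = 65.754000·cos 21.954° = 60.985803
roll angle φ = 30.037° = 0.52424455 rad
x = r_b·(cos φ + φ·sin φ) = 60.985803·(0.86570234 + 0.52424455·0.50055915) = 68.799167
y = r_b·(sin φ − φ·cos φ) = 60.985803·(0.50055915 − 0.52424455·0.86570234) = 2.849221

x=68.799167 y=2.849221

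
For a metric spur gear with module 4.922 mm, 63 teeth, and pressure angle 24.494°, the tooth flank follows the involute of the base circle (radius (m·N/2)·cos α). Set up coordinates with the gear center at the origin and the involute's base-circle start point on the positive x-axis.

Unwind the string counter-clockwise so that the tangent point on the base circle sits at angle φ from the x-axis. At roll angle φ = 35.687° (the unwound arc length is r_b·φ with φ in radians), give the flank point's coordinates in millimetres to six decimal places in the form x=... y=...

x=165.860027 y=10.929339

pitch radius r_p = m·N/2 = 4.922·63/2 = 155.043000
base radius r_b = r_p·cos α = 155.043000·cos 24.494° = 141.089858
roll angle φ = 35.687° = 0.62285565 rad
x = r_b·(cos φ + φ·sin φ) = 141.089858·(0.81221591 + 0.62285565·0.58335694) = 165.860027
y = r_b·(sin φ − φ·cos φ) = 141.089858·(0.58335694 − 0.62285565·0.81221591) = 10.929339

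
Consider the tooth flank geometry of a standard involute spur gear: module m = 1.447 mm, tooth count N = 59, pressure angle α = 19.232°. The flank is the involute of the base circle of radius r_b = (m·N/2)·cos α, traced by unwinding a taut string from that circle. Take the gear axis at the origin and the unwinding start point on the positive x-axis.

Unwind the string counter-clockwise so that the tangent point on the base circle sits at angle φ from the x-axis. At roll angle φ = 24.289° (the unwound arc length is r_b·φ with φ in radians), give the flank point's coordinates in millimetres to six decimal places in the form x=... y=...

pitch radius r_p = m·N/2 = 1.447·59/2 = 42.686500
base radius r_b = r_p·cos α = 42.686500·cos 19.232° = 40.304275
roll angle φ = 24.289° = 0.42392302 rad
x = r_b·(cos φ + φ·sin φ) = 40.304275·(0.91148226 + 0.42392302·0.41133937) = 43.764740
y = r_b·(sin φ − φ·cos φ) = 40.304275·(0.41133937 − 0.42392302·0.91148226) = 1.005231

x=43.764740 y=1.005231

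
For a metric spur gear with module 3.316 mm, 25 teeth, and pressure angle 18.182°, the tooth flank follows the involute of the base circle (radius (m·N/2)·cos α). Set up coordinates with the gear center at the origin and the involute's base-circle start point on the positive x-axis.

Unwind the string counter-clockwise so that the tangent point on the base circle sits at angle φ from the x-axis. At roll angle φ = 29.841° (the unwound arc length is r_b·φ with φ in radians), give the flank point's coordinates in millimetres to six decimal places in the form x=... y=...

pitch radius r_p = m·N/2 = 3.316·25/2 = 41.450000
base radius r_b = r_p·cos α = 41.450000·cos 18.182° = 39.380407
roll angle φ = 29.841° = 0.52082370 rad
x = r_b·(cos φ + φ·sin φ) = 39.380407·(0.86740960 + 0.52082370·0.49759479) = 44.364736
y = r_b·(sin φ − φ·cos φ) = 39.380407·(0.49759479 − 0.52082370·0.86740960) = 1.804698

x=44.364736 y=1.804698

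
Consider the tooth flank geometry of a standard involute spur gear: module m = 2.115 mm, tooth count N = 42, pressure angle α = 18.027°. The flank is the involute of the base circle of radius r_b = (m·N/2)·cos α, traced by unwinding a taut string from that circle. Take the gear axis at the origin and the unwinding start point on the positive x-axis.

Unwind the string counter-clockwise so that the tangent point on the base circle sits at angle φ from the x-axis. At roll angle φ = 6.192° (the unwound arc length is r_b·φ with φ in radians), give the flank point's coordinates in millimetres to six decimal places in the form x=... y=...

pitch radius r_p = m·N/2 = 2.115·42/2 = 44.415000
base radius r_b = r_p·cos α = 44.415000·cos 18.027° = 42.234703
roll angle φ = 6.192° = 0.10807079 rad
x = r_b·(cos φ + φ·sin φ) = 42.234703·(0.99416603 + 0.10807079·0.10786054) = 42.480619
y = r_b·(sin φ − φ·cos φ) = 42.234703·(0.10786054 − 0.10807079·0.99416603) = 0.017749

x=42.480619 y=0.017749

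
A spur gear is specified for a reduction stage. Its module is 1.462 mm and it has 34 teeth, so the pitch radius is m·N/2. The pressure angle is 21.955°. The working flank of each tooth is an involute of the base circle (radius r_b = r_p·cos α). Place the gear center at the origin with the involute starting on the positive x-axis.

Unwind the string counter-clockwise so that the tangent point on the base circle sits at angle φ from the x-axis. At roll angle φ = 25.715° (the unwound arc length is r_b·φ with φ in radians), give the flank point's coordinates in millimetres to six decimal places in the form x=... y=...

x=25.257575 y=0.680764

pitch radius r_p = m·N/2 = 1.462·34/2 = 24.854000
base radius r_b = r_p·cos α = 24.854000·cos 21.955° = 23.051533
roll angle φ = 25.715° = 0.44881142 rad
x = r_b·(cos φ + φ·sin φ) = 23.051533·(0.90096346 + 0.44881142·0.43389497) = 25.257575
y = r_b·(sin φ − φ·cos φ) = 23.051533·(0.43389497 − 0.44881142·0.90096346) = 0.680764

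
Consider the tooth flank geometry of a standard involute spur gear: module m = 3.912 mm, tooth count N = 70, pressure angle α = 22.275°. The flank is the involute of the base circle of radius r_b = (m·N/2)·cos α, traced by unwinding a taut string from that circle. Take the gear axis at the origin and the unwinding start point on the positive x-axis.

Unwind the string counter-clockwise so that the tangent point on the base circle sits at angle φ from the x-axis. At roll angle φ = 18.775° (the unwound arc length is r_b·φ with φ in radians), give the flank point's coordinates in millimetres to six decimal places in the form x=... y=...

x=133.323362 y=1.470161

pitch radius r_p = m·N/2 = 3.912·70/2 = 136.920000
base radius r_b = r_p·cos α = 136.920000·cos 22.275° = 126.702372
roll angle φ = 18.775° = 0.32768557 rad
x = r_b·(cos φ + φ·sin φ) = 126.702372·(0.94678978 + 0.32768557·0.32185261) = 133.323362
y = r_b·(sin φ − φ·cos φ) = 126.702372·(0.32185261 − 0.32768557·0.94678978) = 1.470161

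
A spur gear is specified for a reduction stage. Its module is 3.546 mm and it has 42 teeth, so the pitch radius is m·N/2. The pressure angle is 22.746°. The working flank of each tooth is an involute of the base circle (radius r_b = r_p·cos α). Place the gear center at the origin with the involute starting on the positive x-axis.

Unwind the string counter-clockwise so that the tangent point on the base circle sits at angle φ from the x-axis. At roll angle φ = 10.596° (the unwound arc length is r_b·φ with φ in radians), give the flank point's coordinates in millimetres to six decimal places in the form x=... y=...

x=69.838976 y=0.144294

pitch radius r_p = m·N/2 = 3.546·42/2 = 74.466000
base radius r_b = r_p·cos α = 74.466000·cos 22.746° = 68.674628
roll angle φ = 10.596° = 0.18493509 rad
x = r_b·(cos φ + φ·sin φ) = 68.674628·(0.98294819 + 0.18493509·0.18388273) = 69.838976
y = r_b·(sin φ − φ·cos φ) = 68.674628·(0.18388273 − 0.18493509·0.98294819) = 0.144294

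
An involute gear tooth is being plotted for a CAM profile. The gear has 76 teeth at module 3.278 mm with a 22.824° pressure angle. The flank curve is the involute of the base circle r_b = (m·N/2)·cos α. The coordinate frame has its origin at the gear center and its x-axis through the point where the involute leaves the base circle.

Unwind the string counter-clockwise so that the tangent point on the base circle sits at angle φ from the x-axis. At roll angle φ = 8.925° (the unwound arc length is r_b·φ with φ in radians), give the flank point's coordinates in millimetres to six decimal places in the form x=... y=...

pitch radius r_p = m·N/2 = 3.278·76/2 = 124.564000
base radius r_b = r_p·cos α = 124.564000·cos 22.824° = 114.810732
roll angle φ = 8.925° = 0.15577064 rad
x = r_b·(cos φ + φ·sin φ) = 114.810732·(0.98789227 + 0.15577064·0.15514145) = 116.195206
y = r_b·(sin φ − φ·cos φ) = 114.810732·(0.15514145 − 0.15577064·0.98789227) = 0.144299

x=116.195206 y=0.144299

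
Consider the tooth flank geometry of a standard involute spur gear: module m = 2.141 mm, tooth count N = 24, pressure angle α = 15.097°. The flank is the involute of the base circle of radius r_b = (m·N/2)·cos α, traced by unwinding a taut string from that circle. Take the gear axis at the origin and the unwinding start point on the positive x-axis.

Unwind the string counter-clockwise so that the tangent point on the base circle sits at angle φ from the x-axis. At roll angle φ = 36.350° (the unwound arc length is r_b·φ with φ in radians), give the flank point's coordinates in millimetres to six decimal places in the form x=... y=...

pitch radius r_p = m·N/2 = 2.141·24/2 = 25.692000
base radius r_b = r_p·cos α = 25.692000·cos 15.097° = 24.805273
roll angle φ = 36.350° = 0.63442718 rad
x = r_b·(cos φ + φ·sin φ) = 24.805273·(0.80541135 + 0.63442718·0.59271626) = 29.306107
y = r_b·(sin φ − φ·cos φ) = 24.805273·(0.59271626 − 0.63442718·0.80541135) = 2.027618

x=29.306107 y=2.027618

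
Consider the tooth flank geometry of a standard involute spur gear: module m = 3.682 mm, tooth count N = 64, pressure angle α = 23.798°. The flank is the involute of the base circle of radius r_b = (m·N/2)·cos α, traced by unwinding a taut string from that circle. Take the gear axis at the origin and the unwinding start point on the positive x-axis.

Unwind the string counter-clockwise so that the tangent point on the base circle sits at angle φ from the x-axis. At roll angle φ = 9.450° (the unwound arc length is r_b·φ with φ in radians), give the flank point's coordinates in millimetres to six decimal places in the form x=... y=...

x=109.262237 y=0.160793

pitch radius r_p = m·N/2 = 3.682·64/2 = 117.824000
base radius r_b = r_p·cos α = 117.824000·cos 23.798° = 107.805868
roll angle φ = 9.450° = 0.16493361 rad
x = r_b·(cos φ + φ·sin φ) = 107.805868·(0.98642926 + 0.16493361·0.16418685) = 109.262237
y = r_b·(sin φ − φ·cos φ) = 107.805868·(0.16418685 − 0.16493361·0.98642926) = 0.160793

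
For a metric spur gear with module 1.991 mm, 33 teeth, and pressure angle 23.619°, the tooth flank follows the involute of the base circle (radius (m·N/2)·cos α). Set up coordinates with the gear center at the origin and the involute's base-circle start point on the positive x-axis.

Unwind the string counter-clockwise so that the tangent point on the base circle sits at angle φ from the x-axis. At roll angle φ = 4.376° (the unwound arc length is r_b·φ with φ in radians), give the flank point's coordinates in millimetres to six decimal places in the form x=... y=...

pitch radius r_p = m·N/2 = 1.991·33/2 = 32.851500
base radius r_b = r_p·cos α = 32.851500·cos 23.619° = 30.099527
roll angle φ = 4.376° = 0.07637561 rad
x = r_b·(cos φ + φ·sin φ) = 30.099527·(0.99708480 + 0.07637561·0.07630138) = 30.187188
y = r_b·(sin φ − φ·cos φ) = 30.099527·(0.07630138 − 0.07637561·0.99708480) = 0.004467

x=30.187188 y=0.004467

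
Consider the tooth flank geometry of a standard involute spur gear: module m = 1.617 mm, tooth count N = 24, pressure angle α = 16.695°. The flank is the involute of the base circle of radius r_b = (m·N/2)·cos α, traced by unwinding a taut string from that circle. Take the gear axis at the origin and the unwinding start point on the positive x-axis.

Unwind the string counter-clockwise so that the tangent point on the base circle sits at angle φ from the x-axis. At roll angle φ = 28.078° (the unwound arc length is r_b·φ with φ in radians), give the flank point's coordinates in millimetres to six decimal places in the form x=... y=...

x=20.685607 y=0.711756

pitch radius r_p = m·N/2 = 1.617·24/2 = 19.404000
base radius r_b = r_p·cos α = 19.404000·cos 16.695° = 18.586074
roll angle φ = 28.078° = 0.49005355 rad
x = r_b·(cos φ + φ·sin φ) = 18.586074·(0.88230766 + 0.49005355·0.47067313) = 20.685607
y = r_b·(sin φ − φ·cos φ) = 18.586074·(0.47067313 − 0.49005355·0.88230766) = 0.711756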